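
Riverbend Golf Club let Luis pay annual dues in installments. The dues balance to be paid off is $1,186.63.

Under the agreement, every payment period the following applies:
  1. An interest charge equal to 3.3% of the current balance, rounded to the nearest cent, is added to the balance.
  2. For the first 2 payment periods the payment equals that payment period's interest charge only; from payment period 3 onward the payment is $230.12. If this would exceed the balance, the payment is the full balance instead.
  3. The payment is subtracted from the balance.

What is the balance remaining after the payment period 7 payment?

Payment period 1: opening $1,186.63; interest $39.16 → $1,225.79; payment $39.16; balance $1,186.63
Payment period 2: opening $1,186.63; interest $39.16 → $1,225.79; payment $39.16; balance $1,186.63
Payment period 3: opening $1,186.63; interest $39.16 → $1,225.79; payment $230.12; balance $995.67
Payment period 4: opening $995.67; interest $32.86 → $1,028.53; payment $230.12; balance $798.41
Payment period 5: opening $798.41; interest $26.35 → $824.76; payment $230.12; balance $594.64
Payment period 6: opening $594.64; interest $19.62 → $614.26; payment $230.12; balance $384.14
Payment period 7: opening $384.14; interest $12.68 → $396.82; payment $230.12; balance $166.70

$166.70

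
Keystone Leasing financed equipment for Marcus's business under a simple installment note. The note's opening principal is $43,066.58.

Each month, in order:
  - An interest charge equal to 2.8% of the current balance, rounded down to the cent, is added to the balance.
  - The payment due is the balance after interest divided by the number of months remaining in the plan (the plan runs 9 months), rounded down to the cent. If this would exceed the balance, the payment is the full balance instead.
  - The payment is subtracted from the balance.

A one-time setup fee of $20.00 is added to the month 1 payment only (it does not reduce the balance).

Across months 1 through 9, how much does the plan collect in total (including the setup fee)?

$49,588.87

Month 1: opening $43,066.58; interest $1,205.86 → $44,272.44; payment $4,919.16 (+ $20.00 fee); balance $39,353.28
Month 2: opening $39,353.28; interest $1,101.89 → $40,455.17; payment $5,056.89; balance $35,398.28
Month 3: opening $35,398.28; interest $991.15 → $36,389.43; payment $5,198.49; balance $31,190.94
Month 4: opening $31,190.94; interest $873.34 → $32,064.28; payment $5,344.04; balance $26,720.24
Month 5: opening $26,720.24; interest $748.16 → $27,468.40; payment $5,493.68; balance $21,974.72
Month 6: opening $21,974.72; interest $615.29 → $22,590.01; payment $5,647.50; balance $16,942.51
Month 7: opening $16,942.51; interest $474.39 → $17,416.90; payment $5,805.63; balance $11,611.27
Month 8: opening $11,611.27; interest $325.11 → $11,936.38; payment $5,968.19; balance $5,968.19
Month 9: opening $5,968.19; interest $167.10 → $6,135.29; payment $6,135.29; balance $0.00
Total paid: $49,588.87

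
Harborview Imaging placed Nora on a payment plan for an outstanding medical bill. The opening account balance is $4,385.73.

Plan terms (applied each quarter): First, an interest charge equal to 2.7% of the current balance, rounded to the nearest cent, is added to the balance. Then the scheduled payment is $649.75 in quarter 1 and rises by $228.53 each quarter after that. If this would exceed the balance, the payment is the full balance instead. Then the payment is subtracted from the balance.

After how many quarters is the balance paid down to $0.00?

5

Quarter 1: opening $4,385.73; interest $118.41 → $4,504.14; payment $649.75; balance $3,854.39
Quarter 2: opening $3,854.39; interest $104.07 → $3,958.46; payment $878.28; balance $3,080.18
Quarter 3: opening $3,080.18; interest $83.16 → $3,163.34; payment $1,106.81; balance $2,056.53
Quarter 4: opening $2,056.53; interest $55.53 → $2,112.06; payment $1,335.34; balance $776.72
Quarter 5: opening $776.72; interest $20.97 → $797.69; payment $797.69; balance $0.00
Balance reaches $0.00 in quarter 5.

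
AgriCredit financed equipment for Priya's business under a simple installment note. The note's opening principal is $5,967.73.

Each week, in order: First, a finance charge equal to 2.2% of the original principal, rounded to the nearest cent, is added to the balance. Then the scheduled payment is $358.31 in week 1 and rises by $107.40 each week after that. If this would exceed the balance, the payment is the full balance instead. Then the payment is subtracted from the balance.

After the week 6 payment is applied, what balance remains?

$2,994.61

Week 1: opening $5,967.73; interest $131.29 → $6,099.02; payment $358.31; balance $5,740.71
Week 2: opening $5,740.71; interest $131.29 → $5,872.00; payment $465.71; balance $5,406.29
Week 3: opening $5,406.29; interest $131.29 → $5,537.58; payment $573.11; balance $4,964.47
Week 4: opening $4,964.47; interest $131.29 → $5,095.76; payment $680.51; balance $4,415.25
Week 5: opening $4,415.25; interest $131.29 → $4,546.54; payment $787.91; balance $3,758.63
Week 6: opening $3,758.63; interest $131.29 → $3,889.92; payment $895.31; balance $2,994.61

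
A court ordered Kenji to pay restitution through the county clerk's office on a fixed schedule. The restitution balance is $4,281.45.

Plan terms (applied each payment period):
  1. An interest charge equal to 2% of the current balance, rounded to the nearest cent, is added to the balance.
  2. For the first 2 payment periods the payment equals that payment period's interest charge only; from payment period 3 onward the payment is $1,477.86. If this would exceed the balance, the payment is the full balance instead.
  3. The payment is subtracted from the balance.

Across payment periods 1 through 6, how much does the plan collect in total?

$4,625.91

Payment period 1: opening $4,281.45; interest $85.63 → $4,367.08; payment $85.63; balance $4,281.45
Payment period 2: opening $4,281.45; interest $85.63 → $4,367.08; payment $85.63; balance $4,281.45
Payment period 3: opening $4,281.45; interest $85.63 → $4,367.08; payment $1,477.86; balance $2,889.22
Payment period 4: opening $2,889.22; interest $57.78 → $2,947.00; payment $1,477.86; balance $1,469.14
Payment period 5: opening $1,469.14; interest $29.38 → $1,498.52; payment $1,477.86; balance $20.66
Payment period 6: opening $20.66; interest $0.41 → $21.07; payment $21.07; balance $0.00
Total paid: $4,625.91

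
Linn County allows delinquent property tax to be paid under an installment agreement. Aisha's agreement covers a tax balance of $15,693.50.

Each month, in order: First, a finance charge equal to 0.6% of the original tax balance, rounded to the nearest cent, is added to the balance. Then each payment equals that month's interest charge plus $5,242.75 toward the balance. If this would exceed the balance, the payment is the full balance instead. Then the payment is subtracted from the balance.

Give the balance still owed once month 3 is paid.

$0.00

Month 1: $15,693.50 +$94.16 interest = $15,787.66; pay $5,336.91 → $10,450.75
Month 2: $10,450.75 +$94.16 interest = $10,544.91; pay $5,336.91 → $5,208.00
Month 3: $5,208.00 +$94.16 interest = $5,302.16; pay $5,302.16 → $0.00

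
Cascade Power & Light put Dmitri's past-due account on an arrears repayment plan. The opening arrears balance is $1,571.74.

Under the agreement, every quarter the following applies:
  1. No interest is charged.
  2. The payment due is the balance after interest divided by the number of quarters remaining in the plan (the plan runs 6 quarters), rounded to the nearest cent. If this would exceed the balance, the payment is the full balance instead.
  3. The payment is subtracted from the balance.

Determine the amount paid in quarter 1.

Quarter 1: opening $1,571.74; payment $261.96; balance $1,309.78

$261.96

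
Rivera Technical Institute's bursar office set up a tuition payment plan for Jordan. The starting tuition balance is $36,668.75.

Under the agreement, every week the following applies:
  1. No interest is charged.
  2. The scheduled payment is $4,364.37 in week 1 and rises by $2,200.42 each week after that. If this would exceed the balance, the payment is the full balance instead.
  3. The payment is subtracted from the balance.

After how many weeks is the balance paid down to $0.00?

Week 1: opening $36,668.75; payment $4,364.37; balance $32,304.38
Week 2: opening $32,304.38; payment $6,564.79; balance $25,739.59
Week 3: opening $25,739.59; payment $8,765.21; balance $16,974.38
Week 4: opening $16,974.38; payment $10,965.63; balance $6,008.75
Week 5: opening $6,008.75; payment $6,008.75; balance $0.00
Balance reaches $0.00 in week 5.

5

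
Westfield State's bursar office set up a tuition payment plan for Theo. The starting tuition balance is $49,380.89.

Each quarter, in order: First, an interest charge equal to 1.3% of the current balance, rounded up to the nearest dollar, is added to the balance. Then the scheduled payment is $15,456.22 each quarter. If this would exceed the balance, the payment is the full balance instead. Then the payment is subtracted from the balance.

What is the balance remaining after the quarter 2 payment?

Quarter 1: $49,380.89 +$642.00 interest = $50,022.89; pay $15,456.22 → $34,566.67
Quarter 2: $34,566.67 +$450.00 interest = $35,016.67; pay $15,456.22 → $19,560.45

$19,560.45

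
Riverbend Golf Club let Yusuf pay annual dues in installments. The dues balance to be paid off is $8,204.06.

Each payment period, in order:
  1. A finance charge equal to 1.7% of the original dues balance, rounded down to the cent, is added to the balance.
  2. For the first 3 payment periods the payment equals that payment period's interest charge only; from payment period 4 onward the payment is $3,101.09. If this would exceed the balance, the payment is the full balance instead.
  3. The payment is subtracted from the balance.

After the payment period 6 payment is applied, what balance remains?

Payment period 1: $8,204.06 +$139.46 interest = $8,343.52; pay $139.46 → $8,204.06
Payment period 2: $8,204.06 +$139.46 interest = $8,343.52; pay $139.46 → $8,204.06
Payment period 3: $8,204.06 +$139.46 interest = $8,343.52; pay $139.46 → $8,204.06
Payment period 4: $8,204.06 +$139.46 interest = $8,343.52; pay $3,101.09 → $5,242.43
Payment period 5: $5,242.43 +$139.46 interest = $5,381.89; pay $3,101.09 → $2,280.80
Payment period 6: $2,280.80 +$139.46 interest = $2,420.26; pay $2,420.26 → $0.00

$0.00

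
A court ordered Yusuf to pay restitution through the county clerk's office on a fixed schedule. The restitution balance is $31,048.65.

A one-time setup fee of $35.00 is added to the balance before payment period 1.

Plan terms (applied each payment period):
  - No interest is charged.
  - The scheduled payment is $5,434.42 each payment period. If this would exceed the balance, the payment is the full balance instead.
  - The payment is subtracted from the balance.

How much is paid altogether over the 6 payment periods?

$31,083.65

Payment period 1: opening $31,083.65; payment $5,434.42; balance $25,649.23
Payment period 2: opening $25,649.23; payment $5,434.42; balance $20,214.81
Payment period 3: opening $20,214.81; payment $5,434.42; balance $14,780.39
Payment period 4: opening $14,780.39; payment $5,434.42; balance $9,345.97
Payment period 5: opening $9,345.97; payment $5,434.42; balance $3,911.55
Payment period 6: opening $3,911.55; payment $3,911.55; balance $0.00
Total paid: $31,083.65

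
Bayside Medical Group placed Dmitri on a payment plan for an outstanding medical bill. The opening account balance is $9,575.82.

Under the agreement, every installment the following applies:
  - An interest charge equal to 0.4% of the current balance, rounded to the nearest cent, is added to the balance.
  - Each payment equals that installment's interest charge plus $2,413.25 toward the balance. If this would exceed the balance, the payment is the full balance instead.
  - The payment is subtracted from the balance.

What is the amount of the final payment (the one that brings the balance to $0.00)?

$2,345.41

Installment 1: opening $9,575.82; interest $38.30 → $9,614.12; payment $2,451.55; balance $7,162.57
Installment 2: opening $7,162.57; interest $28.65 → $7,191.22; payment $2,441.90; balance $4,749.32
Installment 3: opening $4,749.32; interest $19.00 → $4,768.32; payment $2,432.25; balance $2,336.07
Installment 4: opening $2,336.07; interest $9.34 → $2,345.41; payment $2,345.41; balance $0.00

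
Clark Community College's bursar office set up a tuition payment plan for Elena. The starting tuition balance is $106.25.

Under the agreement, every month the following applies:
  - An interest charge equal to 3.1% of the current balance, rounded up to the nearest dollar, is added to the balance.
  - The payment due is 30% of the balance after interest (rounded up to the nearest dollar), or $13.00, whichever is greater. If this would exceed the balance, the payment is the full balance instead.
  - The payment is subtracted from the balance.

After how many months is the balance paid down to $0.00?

Month 1: $106.25 +$4.00 interest = $110.25; pay $34.00 → $76.25
Month 2: $76.25 +$3.00 interest = $79.25; pay $24.00 → $55.25
Month 3: $55.25 +$2.00 interest = $57.25; pay $18.00 → $39.25
Month 4: $39.25 +$2.00 interest = $41.25; pay $13.00 → $28.25
Month 5: $28.25 +$1.00 interest = $29.25; pay $13.00 → $16.25
Month 6: $16.25 +$1.00 interest = $17.25; pay $13.00 → $4.25
Month 7: $4.25 +$1.00 interest = $5.25; pay $5.25 → $0.00
Balance reaches $0.00 in month 7.

7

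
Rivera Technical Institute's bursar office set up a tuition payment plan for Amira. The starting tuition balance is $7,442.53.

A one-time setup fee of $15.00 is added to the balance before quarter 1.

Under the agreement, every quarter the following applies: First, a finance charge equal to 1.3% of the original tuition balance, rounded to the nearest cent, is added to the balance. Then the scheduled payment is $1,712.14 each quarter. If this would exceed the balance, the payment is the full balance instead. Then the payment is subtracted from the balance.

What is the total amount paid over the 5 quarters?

Quarter 1: $7,457.53 +$96.75 interest = $7,554.28; pay $1,712.14 → $5,842.14
Quarter 2: $5,842.14 +$96.75 interest = $5,938.89; pay $1,712.14 → $4,226.75
Quarter 3: $4,226.75 +$96.75 interest = $4,323.50; pay $1,712.14 → $2,611.36
Quarter 4: $2,611.36 +$96.75 interest = $2,708.11; pay $1,712.14 → $995.97
Quarter 5: $995.97 +$96.75 interest = $1,092.72; pay $1,092.72 → $0.00
Total paid: $7,941.28

$7,941.28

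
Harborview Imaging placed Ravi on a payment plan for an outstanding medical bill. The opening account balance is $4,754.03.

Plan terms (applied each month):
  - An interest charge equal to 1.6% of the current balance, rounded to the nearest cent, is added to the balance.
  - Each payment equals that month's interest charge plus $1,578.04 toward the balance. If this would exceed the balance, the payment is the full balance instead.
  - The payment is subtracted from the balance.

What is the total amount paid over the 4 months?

$4,906.80

Month 1: $4,754.03 +$76.06 interest = $4,830.09; pay $1,654.10 → $3,175.99
Month 2: $3,175.99 +$50.82 interest = $3,226.81; pay $1,628.86 → $1,597.95
Month 3: $1,597.95 +$25.57 interest = $1,623.52; pay $1,603.61 → $19.91
Month 4: $19.91 +$0.32 interest = $20.23; pay $20.23 → $0.00
Total paid: $4,906.80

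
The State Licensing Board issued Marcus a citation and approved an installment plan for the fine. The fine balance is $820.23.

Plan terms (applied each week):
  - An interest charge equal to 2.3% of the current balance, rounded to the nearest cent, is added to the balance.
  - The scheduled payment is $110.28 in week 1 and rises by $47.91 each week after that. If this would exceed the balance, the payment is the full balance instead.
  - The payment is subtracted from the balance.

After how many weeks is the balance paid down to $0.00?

5

Week 1: opening $820.23; interest $18.87 → $839.10; payment $110.28; balance $728.82
Week 2: opening $728.82; interest $16.76 → $745.58; payment $158.19; balance $587.39
Week 3: opening $587.39; interest $13.51 → $600.90; payment $206.10; balance $394.80
Week 4: opening $394.80; interest $9.08 → $403.88; payment $254.01; balance $149.87
Week 5: opening $149.87; interest $3.45 → $153.32; payment $153.32; balance $0.00
Balance reaches $0.00 in week 5.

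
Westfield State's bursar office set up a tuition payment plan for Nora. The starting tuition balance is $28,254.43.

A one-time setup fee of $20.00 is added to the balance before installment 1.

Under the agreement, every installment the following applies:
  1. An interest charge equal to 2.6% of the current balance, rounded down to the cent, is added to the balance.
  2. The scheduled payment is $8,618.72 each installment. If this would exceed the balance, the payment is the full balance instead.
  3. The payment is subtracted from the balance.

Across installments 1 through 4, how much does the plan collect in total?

$29,963.65

Installment 1: opening $28,274.43; interest $735.13 → $29,009.56; payment $8,618.72; balance $20,390.84
Installment 2: opening $20,390.84; interest $530.16 → $20,921.00; payment $8,618.72; balance $12,302.28
Installment 3: opening $12,302.28; interest $319.85 → $12,622.13; payment $8,618.72; balance $4,003.41
Installment 4: opening $4,003.41; interest $104.08 → $4,107.49; payment $4,107.49; balance $0.00
Total paid: $29,963.65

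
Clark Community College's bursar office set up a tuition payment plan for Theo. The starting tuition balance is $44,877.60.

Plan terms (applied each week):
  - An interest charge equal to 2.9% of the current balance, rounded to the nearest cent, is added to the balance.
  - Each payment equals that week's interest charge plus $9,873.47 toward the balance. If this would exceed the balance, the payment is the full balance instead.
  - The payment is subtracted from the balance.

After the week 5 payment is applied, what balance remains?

$0.00

# | Opening | Interest | Payment | End bal
1 | $44,877.60 | $1,301.45 | $11,174.92 | $35,004.13
2 | $35,004.13 | $1,015.12 | $10,888.59 | $25,130.66
3 | $25,130.66 | $728.79 | $10,602.26 | $15,257.19
4 | $15,257.19 | $442.46 | $10,315.93 | $5,383.72
5 | $5,383.72 | $156.13 | $5,539.85 | $0.00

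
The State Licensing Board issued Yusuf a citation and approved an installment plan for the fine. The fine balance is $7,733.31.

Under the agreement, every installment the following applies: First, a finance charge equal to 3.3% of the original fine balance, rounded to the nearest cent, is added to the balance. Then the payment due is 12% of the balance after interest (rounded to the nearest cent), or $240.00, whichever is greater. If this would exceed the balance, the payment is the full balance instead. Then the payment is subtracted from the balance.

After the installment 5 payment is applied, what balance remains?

$4,964.95

# | Opening | Interest | Payment | End bal
1 | $7,733.31 | $255.20 | $958.62 | $7,029.89
2 | $7,029.89 | $255.20 | $874.21 | $6,410.88
3 | $6,410.88 | $255.20 | $799.93 | $5,866.15
4 | $5,866.15 | $255.20 | $734.56 | $5,386.79
5 | $5,386.79 | $255.20 | $677.04 | $4,964.95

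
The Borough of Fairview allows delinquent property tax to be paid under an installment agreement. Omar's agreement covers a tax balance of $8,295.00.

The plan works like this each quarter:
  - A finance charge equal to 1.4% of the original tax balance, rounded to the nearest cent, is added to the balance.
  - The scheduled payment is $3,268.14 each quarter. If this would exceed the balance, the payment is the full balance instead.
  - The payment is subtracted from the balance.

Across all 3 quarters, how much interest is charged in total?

$348.39

Quarter 1: opening $8,295.00; interest $116.13 → $8,411.13; payment $3,268.14; balance $5,142.99
Quarter 2: opening $5,142.99; interest $116.13 → $5,259.12; payment $3,268.14; balance $1,990.98
Quarter 3: opening $1,990.98; interest $116.13 → $2,107.11; payment $2,107.11; balance $0.00
Total interest: $116.13 + $116.13 + $116.13 = $348.39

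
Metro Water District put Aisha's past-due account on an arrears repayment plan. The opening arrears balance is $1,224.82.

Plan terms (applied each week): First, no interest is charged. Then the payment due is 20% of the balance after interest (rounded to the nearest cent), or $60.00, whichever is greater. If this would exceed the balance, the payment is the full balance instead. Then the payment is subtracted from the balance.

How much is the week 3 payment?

Week 1: opening $1,224.82; payment $244.96; balance $979.86
Week 2: opening $979.86; payment $195.97; balance $783.89
Week 3: opening $783.89; payment $156.78; balance $627.11

$156.78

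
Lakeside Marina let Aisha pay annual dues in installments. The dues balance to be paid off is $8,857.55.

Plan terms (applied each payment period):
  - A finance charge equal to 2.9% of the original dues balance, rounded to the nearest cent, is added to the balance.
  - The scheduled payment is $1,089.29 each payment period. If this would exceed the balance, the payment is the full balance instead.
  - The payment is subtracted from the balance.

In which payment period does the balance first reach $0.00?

11

Payment period 1: $8,857.55 +$256.87 interest = $9,114.42; pay $1,089.29 → $8,025.13
Payment period 2: $8,025.13 +$256.87 interest = $8,282.00; pay $1,089.29 → $7,192.71
Payment period 3: $7,192.71 +$256.87 interest = $7,449.58; pay $1,089.29 → $6,360.29
Payment period 4: $6,360.29 +$256.87 interest = $6,617.16; pay $1,089.29 → $5,527.87
Payment period 5: $5,527.87 +$256.87 interest = $5,784.74; pay $1,089.29 → $4,695.45
Payment period 6: $4,695.45 +$256.87 interest = $4,952.32; pay $1,089.29 → $3,863.03
Payment period 7: $3,863.03 +$256.87 interest = $4,119.90; pay $1,089.29 → $3,030.61
Payment period 8: $3,030.61 +$256.87 interest = $3,287.48; pay $1,089.29 → $2,198.19
Payment period 9: $2,198.19 +$256.87 interest = $2,455.06; pay $1,089.29 → $1,365.77
Payment period 10: $1,365.77 +$256.87 interest = $1,622.64; pay $1,089.29 → $533.35
Payment period 11: $533.35 +$256.87 interest = $790.22; pay $790.22 → $0.00
Balance reaches $0.00 in payment period 11.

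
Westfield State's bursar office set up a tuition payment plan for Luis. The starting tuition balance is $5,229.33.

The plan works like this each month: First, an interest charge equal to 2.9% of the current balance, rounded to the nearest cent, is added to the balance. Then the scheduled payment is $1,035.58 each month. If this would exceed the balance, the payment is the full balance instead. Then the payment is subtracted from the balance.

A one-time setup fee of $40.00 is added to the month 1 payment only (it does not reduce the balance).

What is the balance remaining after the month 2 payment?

Month 1: opening $5,229.33; interest $151.65 → $5,380.98; payment $1,035.58 (+ $40.00 fee); balance $4,345.40
Month 2: opening $4,345.40; interest $126.02 → $4,471.42; payment $1,035.58; balance $3,435.84

$3,435.84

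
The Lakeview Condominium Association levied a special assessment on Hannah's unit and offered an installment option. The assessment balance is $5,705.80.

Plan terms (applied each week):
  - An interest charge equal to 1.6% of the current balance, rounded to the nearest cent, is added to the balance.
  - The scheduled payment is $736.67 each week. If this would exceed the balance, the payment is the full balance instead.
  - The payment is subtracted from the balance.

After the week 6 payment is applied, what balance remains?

Week 1: opening $5,705.80; interest $91.29 → $5,797.09; payment $736.67; balance $5,060.42
Week 2: opening $5,060.42; interest $80.97 → $5,141.39; payment $736.67; balance $4,404.72
Week 3: opening $4,404.72; interest $70.48 → $4,475.20; payment $736.67; balance $3,738.53
Week 4: opening $3,738.53; interest $59.82 → $3,798.35; payment $736.67; balance $3,061.68
Week 5: opening $3,061.68; interest $48.99 → $3,110.67; payment $736.67; balance $2,374.00
Week 6: opening $2,374.00; interest $37.98 → $2,411.98; payment $736.67; balance $1,675.31

$1,675.31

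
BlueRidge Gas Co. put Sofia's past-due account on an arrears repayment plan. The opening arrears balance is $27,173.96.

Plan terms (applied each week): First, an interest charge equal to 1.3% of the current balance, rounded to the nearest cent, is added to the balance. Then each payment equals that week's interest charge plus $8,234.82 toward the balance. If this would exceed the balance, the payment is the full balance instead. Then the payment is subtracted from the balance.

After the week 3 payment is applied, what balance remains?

Week 1: $27,173.96 +$353.26 interest = $27,527.22; pay $8,588.08 → $18,939.14
Week 2: $18,939.14 +$246.21 interest = $19,185.35; pay $8,481.03 → $10,704.32
Week 3: $10,704.32 +$139.16 interest = $10,843.48; pay $8,373.98 → $2,469.50

$2,469.50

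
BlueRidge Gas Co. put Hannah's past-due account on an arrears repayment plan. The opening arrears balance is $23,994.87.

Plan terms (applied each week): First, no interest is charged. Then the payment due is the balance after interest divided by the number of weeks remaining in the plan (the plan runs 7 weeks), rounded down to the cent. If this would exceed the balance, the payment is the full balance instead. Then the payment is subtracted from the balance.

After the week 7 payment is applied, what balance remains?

Week 1: opening $23,994.87; payment $3,427.83; balance $20,567.04
Week 2: opening $20,567.04; payment $3,427.84; balance $17,139.20
Week 3: opening $17,139.20; payment $3,427.84; balance $13,711.36
Week 4: opening $13,711.36; payment $3,427.84; balance $10,283.52
Week 5: opening $10,283.52; payment $3,427.84; balance $6,855.68
Week 6: opening $6,855.68; payment $3,427.84; balance $3,427.84
Week 7: opening $3,427.84; payment $3,427.84; balance $0.00

$0.00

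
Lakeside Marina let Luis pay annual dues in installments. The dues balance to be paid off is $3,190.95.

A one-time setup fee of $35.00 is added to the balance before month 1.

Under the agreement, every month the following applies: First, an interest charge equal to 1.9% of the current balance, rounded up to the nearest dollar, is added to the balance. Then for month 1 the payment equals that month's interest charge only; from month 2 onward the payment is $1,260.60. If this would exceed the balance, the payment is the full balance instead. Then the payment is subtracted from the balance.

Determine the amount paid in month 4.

$821.75

Month 1: opening $3,225.95; interest $62.00 → $3,287.95; payment $62.00; balance $3,225.95
Month 2: opening $3,225.95; interest $62.00 → $3,287.95; payment $1,260.60; balance $2,027.35
Month 3: opening $2,027.35; interest $39.00 → $2,066.35; payment $1,260.60; balance $805.75
Month 4: opening $805.75; interest $16.00 → $821.75; payment $821.75; balance $0.00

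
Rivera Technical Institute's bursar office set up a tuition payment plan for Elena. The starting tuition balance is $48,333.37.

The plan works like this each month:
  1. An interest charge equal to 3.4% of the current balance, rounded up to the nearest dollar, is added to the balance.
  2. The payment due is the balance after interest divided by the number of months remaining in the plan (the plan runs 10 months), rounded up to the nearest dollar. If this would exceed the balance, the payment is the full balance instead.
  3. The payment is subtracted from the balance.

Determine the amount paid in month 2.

# | Opening | Interest | Payment | End bal
1 | $48,333.37 | $1,644.00 | $4,998.00 | $44,979.37
2 | $44,979.37 | $1,530.00 | $5,168.00 | $41,341.37

$5,168.00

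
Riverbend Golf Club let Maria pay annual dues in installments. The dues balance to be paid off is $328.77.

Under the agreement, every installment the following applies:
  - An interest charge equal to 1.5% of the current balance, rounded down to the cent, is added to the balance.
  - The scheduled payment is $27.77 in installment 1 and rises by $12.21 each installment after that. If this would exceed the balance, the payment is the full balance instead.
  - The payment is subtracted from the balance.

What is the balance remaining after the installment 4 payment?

$161.32

# | Opening | Interest | Payment | End bal
1 | $328.77 | $4.93 | $27.77 | $305.93
2 | $305.93 | $4.58 | $39.98 | $270.53
3 | $270.53 | $4.05 | $52.19 | $222.39
4 | $222.39 | $3.33 | $64.40 | $161.32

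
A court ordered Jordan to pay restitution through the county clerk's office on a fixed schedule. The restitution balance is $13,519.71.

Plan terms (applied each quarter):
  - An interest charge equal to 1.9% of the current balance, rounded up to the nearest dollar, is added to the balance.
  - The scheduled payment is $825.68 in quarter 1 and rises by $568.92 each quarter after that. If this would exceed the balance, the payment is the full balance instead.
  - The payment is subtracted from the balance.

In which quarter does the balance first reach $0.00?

Quarter 1: opening $13,519.71; interest $257.00 → $13,776.71; payment $825.68; balance $12,951.03
Quarter 2: opening $12,951.03; interest $247.00 → $13,198.03; payment $1,394.60; balance $11,803.43
Quarter 3: opening $11,803.43; interest $225.00 → $12,028.43; payment $1,963.52; balance $10,064.91
Quarter 4: opening $10,064.91; interest $192.00 → $10,256.91; payment $2,532.44; balance $7,724.47
Quarter 5: opening $7,724.47; interest $147.00 → $7,871.47; payment $3,101.36; balance $4,770.11
Quarter 6: opening $4,770.11; interest $91.00 → $4,861.11; payment $3,670.28; balance $1,190.83
Quarter 7: opening $1,190.83; interest $23.00 → $1,213.83; payment $1,213.83; balance $0.00
Balance reaches $0.00 in quarter 7.

7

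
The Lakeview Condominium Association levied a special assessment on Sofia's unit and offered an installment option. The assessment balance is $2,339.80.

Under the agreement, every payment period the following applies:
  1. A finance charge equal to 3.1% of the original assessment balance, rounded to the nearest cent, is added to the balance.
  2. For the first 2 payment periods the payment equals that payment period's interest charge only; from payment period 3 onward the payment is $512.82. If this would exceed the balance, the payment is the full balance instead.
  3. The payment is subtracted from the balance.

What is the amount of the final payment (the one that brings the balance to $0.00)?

$210.88

# | Opening | Interest | Payment | End bal
1 | $2,339.80 | $72.53 | $72.53 | $2,339.80
2 | $2,339.80 | $72.53 | $72.53 | $2,339.80
3 | $2,339.80 | $72.53 | $512.82 | $1,899.51
4 | $1,899.51 | $72.53 | $512.82 | $1,459.22
5 | $1,459.22 | $72.53 | $512.82 | $1,018.93
6 | $1,018.93 | $72.53 | $512.82 | $578.64
7 | $578.64 | $72.53 | $512.82 | $138.35
8 | $138.35 | $72.53 | $210.88 | $0.00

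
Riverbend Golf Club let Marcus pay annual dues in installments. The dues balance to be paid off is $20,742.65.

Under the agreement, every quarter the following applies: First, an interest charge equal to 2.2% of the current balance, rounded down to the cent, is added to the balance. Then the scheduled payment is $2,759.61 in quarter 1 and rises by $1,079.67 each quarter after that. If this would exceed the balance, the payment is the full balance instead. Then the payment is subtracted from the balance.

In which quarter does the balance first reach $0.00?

Quarter 1: opening $20,742.65; interest $456.33 → $21,198.98; payment $2,759.61; balance $18,439.37
Quarter 2: opening $18,439.37; interest $405.66 → $18,845.03; payment $3,839.28; balance $15,005.75
Quarter 3: opening $15,005.75; interest $330.12 → $15,335.87; payment $4,918.95; balance $10,416.92
Quarter 4: opening $10,416.92; interest $229.17 → $10,646.09; payment $5,998.62; balance $4,647.47
Quarter 5: opening $4,647.47; interest $102.24 → $4,749.71; payment $4,749.71; balance $0.00
Balance reaches $0.00 in quarter 5.

5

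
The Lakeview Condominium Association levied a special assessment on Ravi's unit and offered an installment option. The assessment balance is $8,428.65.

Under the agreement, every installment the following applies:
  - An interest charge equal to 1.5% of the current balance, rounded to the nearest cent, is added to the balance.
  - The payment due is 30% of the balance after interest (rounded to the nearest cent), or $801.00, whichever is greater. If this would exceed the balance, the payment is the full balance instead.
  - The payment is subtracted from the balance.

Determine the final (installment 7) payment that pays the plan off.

$607.79

# | Opening | Interest | Payment | End bal
1 | $8,428.65 | $126.43 | $2,566.52 | $5,988.56
2 | $5,988.56 | $89.83 | $1,823.52 | $4,254.87
3 | $4,254.87 | $63.82 | $1,295.61 | $3,023.08
4 | $3,023.08 | $45.35 | $920.53 | $2,147.90
5 | $2,147.90 | $32.22 | $801.00 | $1,379.12
6 | $1,379.12 | $20.69 | $801.00 | $598.81
7 | $598.81 | $8.98 | $607.79 | $0.00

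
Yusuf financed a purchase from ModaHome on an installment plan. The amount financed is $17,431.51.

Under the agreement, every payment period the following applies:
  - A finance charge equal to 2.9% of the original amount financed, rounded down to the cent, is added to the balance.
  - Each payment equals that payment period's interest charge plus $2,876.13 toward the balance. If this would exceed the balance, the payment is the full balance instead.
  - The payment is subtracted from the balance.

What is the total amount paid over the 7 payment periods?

$20,970.08

Payment period 1: opening $17,431.51; interest $505.51 → $17,937.02; payment $3,381.64; balance $14,555.38
Payment period 2: opening $14,555.38; interest $505.51 → $15,060.89; payment $3,381.64; balance $11,679.25
Payment period 3: opening $11,679.25; interest $505.51 → $12,184.76; payment $3,381.64; balance $8,803.12
Payment period 4: opening $8,803.12; interest $505.51 → $9,308.63; payment $3,381.64; balance $5,926.99
Payment period 5: opening $5,926.99; interest $505.51 → $6,432.50; payment $3,381.64; balance $3,050.86
Payment period 6: opening $3,050.86; interest $505.51 → $3,556.37; payment $3,381.64; balance $174.73
Payment period 7: opening $174.73; interest $505.51 → $680.24; payment $680.24; balance $0.00
Total paid: $20,970.08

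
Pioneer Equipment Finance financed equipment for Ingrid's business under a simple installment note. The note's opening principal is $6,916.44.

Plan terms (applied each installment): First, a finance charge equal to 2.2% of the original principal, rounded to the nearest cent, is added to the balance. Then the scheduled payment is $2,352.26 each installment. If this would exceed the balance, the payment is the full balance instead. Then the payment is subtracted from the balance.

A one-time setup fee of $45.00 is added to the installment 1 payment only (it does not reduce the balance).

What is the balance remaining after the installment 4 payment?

$0.00

Installment 1: $6,916.44 +$152.16 interest = $7,068.60; pay $2,352.26 (+ $45.00 fee) → $4,716.34
Installment 2: $4,716.34 +$152.16 interest = $4,868.50; pay $2,352.26 → $2,516.24
Installment 3: $2,516.24 +$152.16 interest = $2,668.40; pay $2,352.26 → $316.14
Installment 4: $316.14 +$152.16 interest = $468.30; pay $468.30 → $0.00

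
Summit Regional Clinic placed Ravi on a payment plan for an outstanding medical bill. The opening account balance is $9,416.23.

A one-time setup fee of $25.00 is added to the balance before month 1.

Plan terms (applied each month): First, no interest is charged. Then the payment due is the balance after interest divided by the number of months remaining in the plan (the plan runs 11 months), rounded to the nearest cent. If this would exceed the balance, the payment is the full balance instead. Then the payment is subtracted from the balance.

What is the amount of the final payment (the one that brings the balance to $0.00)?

Month 1: opening $9,441.23; payment $858.29; balance $8,582.94
Month 2: opening $8,582.94; payment $858.29; balance $7,724.65
Month 3: opening $7,724.65; payment $858.29; balance $6,866.36
Month 4: opening $6,866.36; payment $858.30; balance $6,008.06
Month 5: opening $6,008.06; payment $858.29; balance $5,149.77
Month 6: opening $5,149.77; payment $858.30; balance $4,291.47
Month 7: opening $4,291.47; payment $858.29; balance $3,433.18
Month 8: opening $3,433.18; payment $858.30; balance $2,574.88
Month 9: opening $2,574.88; payment $858.29; balance $1,716.59
Month 10: opening $1,716.59; payment $858.30; balance $858.29
Month 11: opening $858.29; payment $858.29; balance $0.00

$858.29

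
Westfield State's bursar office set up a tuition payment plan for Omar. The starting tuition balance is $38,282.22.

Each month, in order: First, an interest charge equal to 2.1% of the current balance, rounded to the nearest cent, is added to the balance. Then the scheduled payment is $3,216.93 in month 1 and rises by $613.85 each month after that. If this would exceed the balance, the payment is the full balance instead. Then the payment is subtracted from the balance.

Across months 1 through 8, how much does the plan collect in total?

Month 1: opening $38,282.22; interest $803.93 → $39,086.15; payment $3,216.93; balance $35,869.22
Month 2: opening $35,869.22; interest $753.25 → $36,622.47; payment $3,830.78; balance $32,791.69
Month 3: opening $32,791.69; interest $688.63 → $33,480.32; payment $4,444.63; balance $29,035.69
Month 4: opening $29,035.69; interest $609.75 → $29,645.44; payment $5,058.48; balance $24,586.96
Month 5: opening $24,586.96; interest $516.33 → $25,103.29; payment $5,672.33; balance $19,430.96
Month 6: opening $19,430.96; interest $408.05 → $19,839.01; payment $6,286.18; balance $13,552.83
Month 7: opening $13,552.83; interest $284.61 → $13,837.44; payment $6,900.03; balance $6,937.41
Month 8: opening $6,937.41; interest $145.69 → $7,083.10; payment $7,083.10; balance $0.00
Total paid: $42,492.46

$42,492.46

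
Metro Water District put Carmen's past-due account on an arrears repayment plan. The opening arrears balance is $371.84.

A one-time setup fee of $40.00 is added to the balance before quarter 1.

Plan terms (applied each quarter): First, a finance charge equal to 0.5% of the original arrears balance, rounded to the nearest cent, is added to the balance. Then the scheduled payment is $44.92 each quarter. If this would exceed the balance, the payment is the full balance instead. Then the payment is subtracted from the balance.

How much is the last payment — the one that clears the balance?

$26.16

Quarter 1: opening $411.84; interest $1.86 → $413.70; payment $44.92; balance $368.78
Quarter 2: opening $368.78; interest $1.86 → $370.64; payment $44.92; balance $325.72
Quarter 3: opening $325.72; interest $1.86 → $327.58; payment $44.92; balance $282.66
Quarter 4: opening $282.66; interest $1.86 → $284.52; payment $44.92; balance $239.60
Quarter 5: opening $239.60; interest $1.86 → $241.46; payment $44.92; balance $196.54
Quarter 6: opening $196.54; interest $1.86 → $198.40; payment $44.92; balance $153.48
Quarter 7: opening $153.48; interest $1.86 → $155.34; payment $44.92; balance $110.42
Quarter 8: opening $110.42; interest $1.86 → $112.28; payment $44.92; balance $67.36
Quarter 9: opening $67.36; interest $1.86 → $69.22; payment $44.92; balance $24.30
Quarter 10: opening $24.30; interest $1.86 → $26.16; payment $26.16; balance $0.00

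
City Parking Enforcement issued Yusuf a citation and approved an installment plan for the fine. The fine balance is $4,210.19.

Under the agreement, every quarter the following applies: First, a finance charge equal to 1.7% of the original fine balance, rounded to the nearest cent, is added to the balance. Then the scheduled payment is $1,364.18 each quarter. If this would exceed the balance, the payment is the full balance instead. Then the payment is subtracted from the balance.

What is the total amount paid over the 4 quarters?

$4,496.47

# | Opening | Interest | Payment | End bal
1 | $4,210.19 | $71.57 | $1,364.18 | $2,917.58
2 | $2,917.58 | $71.57 | $1,364.18 | $1,624.97
3 | $1,624.97 | $71.57 | $1,364.18 | $332.36
4 | $332.36 | $71.57 | $403.93 | $0.00
Total paid: $4,496.47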